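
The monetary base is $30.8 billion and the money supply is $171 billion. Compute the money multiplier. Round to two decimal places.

5.55

The money multiplier is m = M / MB = 171 / 30.8 ≈ 5.55195.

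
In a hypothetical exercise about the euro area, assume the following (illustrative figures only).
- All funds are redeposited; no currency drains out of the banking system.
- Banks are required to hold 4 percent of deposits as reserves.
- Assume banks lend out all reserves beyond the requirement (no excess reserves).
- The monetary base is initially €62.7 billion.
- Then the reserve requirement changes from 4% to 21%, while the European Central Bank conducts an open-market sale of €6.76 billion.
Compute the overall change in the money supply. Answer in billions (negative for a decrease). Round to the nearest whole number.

-1301 billion

Before: m₁ = 1 / (0.04) = 25, MB₁ = 62.7, so M₁ = 25 × 62.7 = 1567.5 billion.
After: m₂ = 1 / (0.21) ≈ 4.7619, MB₂ = 62.7 − 6.76 = 55.94, so M₂ = 4.7619 × 55.94 ≈ 266.3807 billion.
ΔM = M₂ − M₁ = 266.3807 − 1567.5 = -1301.1193 billion.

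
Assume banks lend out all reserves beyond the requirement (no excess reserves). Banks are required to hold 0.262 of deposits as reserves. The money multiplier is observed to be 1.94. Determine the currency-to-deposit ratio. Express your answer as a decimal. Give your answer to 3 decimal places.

0.523

Using m = 1.94. From m = (1 + c)/(c + rr + e), rearranging gives 1 + c = m·(c + rr + e), so c·(1 − m) = m·(rr + e) − 1.
Hence c = [m·(rr + e) − 1]/(1 − m) = [1.94 × (0.262 + 0) − 1] / (1 − 1.94) ≈ 0.523106.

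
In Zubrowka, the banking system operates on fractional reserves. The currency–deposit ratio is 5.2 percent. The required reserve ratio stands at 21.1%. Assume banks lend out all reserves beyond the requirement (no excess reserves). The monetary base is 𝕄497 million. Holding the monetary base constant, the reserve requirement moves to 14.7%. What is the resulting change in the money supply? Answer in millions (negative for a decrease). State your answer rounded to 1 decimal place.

𝕄639.4 million

Initially m₁ = (1 + 0.052) / (0.211 + 0.052) = 4, so M₁ = 4 × 497 = 1988 million.
After the change m₂ = (1 + 0.052) / (0.147 + 0.052) ≈ 5.28643, so M₂ = 5.28643 × 497 ≈ 2627.3557 million.
ΔM = M₂ − M₁ = 2627.3557 − 1988 = 639.3557 million.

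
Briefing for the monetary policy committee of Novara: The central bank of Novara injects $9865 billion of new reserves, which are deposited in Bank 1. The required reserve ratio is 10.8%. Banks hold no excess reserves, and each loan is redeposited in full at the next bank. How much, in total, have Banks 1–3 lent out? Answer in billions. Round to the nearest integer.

$23650 billion

Bank i lends (1 − rr)^i of the original deposit: Bank 1 lends 9865·0.8920 = 8799.5800, Bank 2 lends 9865·0.8920² ≈ 7849.2254, and so on.
Summing a geometric series: total = 9865·[0.8920·(1 − 0.8920^3) / (1 − 0.8920)] ≈ 23650.3144 billion.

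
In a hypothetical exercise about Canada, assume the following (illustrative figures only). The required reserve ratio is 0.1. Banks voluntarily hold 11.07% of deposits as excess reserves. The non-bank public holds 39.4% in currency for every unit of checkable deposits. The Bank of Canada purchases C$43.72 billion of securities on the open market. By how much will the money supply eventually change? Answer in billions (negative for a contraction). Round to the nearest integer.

C$101 billion

The money multiplier is m = (1 + c) / (rr + e + c) = (1 + 0.394) / (0.1 + 0.1107 + 0.394) ≈ 2.3053.
The purchase adds 43.72 billion of base, so ΔM = m × ΔMB = 2.3053 × (+43.72) ≈ 100.7877 billion.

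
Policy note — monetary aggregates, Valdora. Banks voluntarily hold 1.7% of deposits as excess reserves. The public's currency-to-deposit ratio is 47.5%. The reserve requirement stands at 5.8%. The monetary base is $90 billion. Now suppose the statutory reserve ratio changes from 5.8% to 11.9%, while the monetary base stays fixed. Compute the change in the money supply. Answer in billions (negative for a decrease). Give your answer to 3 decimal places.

Initially m₁ = (1 + 0.475) / (0.058 + 0.017 + 0.475) ≈ 2.681818, so M₁ = 2.681818 × 90 ≈ 241.3636 billion.
After the change m₂ = (1 + 0.475) / (0.119 + 0.017 + 0.475) ≈ 2.414075, so M₂ = 2.414075 × 90 ≈ 217.2668 billion.
ΔM = M₂ − M₁ = 217.2668 − 241.3636 = -24.0968 billion.

-24.097 billion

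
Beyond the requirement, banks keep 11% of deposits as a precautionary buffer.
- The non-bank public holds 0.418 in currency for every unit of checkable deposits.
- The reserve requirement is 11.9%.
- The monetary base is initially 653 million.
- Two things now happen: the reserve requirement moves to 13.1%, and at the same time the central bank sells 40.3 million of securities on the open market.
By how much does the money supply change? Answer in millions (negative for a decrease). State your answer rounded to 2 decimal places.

Before: m₁ = (1 + 0.418) / (0.119 + 0.11 + 0.418) ≈ 2.191654, MB₁ = 653, so M₁ = 2.191654 × 653 ≈ 1431.1501 million.
After: m₂ = (1 + 0.418) / (0.131 + 0.11 + 0.418) ≈ 2.151745, MB₂ = 653 − 40.3 = 612.7, so M₂ = 2.151745 × 612.7 ≈ 1318.3742 million.
ΔM = M₂ − M₁ = 1318.3742 − 1431.1501 = -112.7759 million.

-112.78 million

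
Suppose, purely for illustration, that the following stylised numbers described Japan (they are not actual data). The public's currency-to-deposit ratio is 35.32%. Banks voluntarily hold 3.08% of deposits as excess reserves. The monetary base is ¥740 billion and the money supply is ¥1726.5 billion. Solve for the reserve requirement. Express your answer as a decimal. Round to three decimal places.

Using m = M/MB = 1726.5/740 ≈ 2.333108. Since m = (1 + c)/(c + rr + e), the denominator satisfies c + rr + e = (1 + c)/m = (1 + 0.3532) / 2.333108 ≈ 0.579999.
With c = 0.3532 and e = 0.0308, the reserve requirement is 0.579999 − 0.3532 − 0.0308 = 0.195999.

0.196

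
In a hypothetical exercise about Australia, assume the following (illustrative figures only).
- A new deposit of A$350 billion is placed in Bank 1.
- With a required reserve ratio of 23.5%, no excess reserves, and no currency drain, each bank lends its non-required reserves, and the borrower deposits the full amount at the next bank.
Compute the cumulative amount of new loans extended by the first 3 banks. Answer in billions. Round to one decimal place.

Bank i lends (1 − rr)^i of the original deposit: Bank 1 lends 350·0.7650 = 267.7500, Bank 2 lends 350·0.7650² ≈ 204.8288, and so on.
Summing a geometric series: total = 350·[0.7650·(1 − 0.7650^3) / (1 − 0.7650)] ≈ 629.2727 billion.

A$629.3 billion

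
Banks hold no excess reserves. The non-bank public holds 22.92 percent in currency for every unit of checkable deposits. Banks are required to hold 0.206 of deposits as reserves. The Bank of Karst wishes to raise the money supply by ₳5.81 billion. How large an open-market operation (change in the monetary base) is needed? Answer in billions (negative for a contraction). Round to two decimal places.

The money multiplier is m = (1 + c) / (rr + c) = (1 + 0.2292) / (0.206 + 0.2292) ≈ 2.8244.
ΔMB = ΔM / m = (+5.81) / 2.8244 ≈ 2.0571 billion.

₳2.06 billion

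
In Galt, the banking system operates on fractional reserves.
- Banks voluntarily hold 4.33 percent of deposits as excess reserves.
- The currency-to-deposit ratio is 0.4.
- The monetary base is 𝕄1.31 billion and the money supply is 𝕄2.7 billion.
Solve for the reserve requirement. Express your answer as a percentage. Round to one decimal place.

Using m = M/MB = 2.7/1.31 ≈ 2.061069. Since m = (1 + c)/(c + rr + e), the denominator satisfies c + rr + e = (1 + c)/m = (1 + 0.4) / 2.061069 ≈ 0.679259.
With c = 0.4 and e = 0.0433, the reserve requirement is 0.679259 − 0.4 − 0.0433 = 0.235959.

23.6%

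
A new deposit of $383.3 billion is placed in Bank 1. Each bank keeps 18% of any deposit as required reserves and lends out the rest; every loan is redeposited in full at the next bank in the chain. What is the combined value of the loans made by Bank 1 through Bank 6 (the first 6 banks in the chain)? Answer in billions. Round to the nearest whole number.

Bank i lends (1 − rr)^i of the original deposit: Bank 1 lends 383.3·0.8200 = 314.3060, Bank 2 lends 383.3·0.8200² ≈ 257.7309, and so on.
Summing a geometric series: total = 383.3·[0.8200·(1 − 0.8200^6) / (1 − 0.8200)] ≈ 1215.3049 billion.

$1215 billion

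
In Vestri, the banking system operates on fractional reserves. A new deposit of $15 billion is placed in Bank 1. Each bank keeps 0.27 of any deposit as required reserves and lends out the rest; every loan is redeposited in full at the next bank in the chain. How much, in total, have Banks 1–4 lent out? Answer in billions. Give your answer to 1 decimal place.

$29.0 billion

Bank i lends (1 − rr)^i of the original deposit: Bank 1 lends 15·0.7300 = 10.9500, Bank 2 lends 15·0.7300² = 7.9935, and so on.
Summing a geometric series: total = 15·[0.7300·(1 − 0.7300^4) / (1 − 0.7300)] ≈ 29.0385 billion.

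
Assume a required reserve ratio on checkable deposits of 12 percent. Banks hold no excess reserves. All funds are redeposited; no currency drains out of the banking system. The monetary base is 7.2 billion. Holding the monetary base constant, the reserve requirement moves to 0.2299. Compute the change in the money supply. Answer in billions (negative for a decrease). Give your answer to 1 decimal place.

Initially m₁ = 1 / (0.12) ≈ 8.3333, so M₁ = 8.3333 × 7.2 ≈ 59.9998 billion.
After the change m₂ = 1 / (0.2299) ≈ 4.3497, so M₂ = 4.3497 × 7.2 ≈ 31.3178 billion.
ΔM = M₂ − M₁ = 31.3178 − 59.9998 = -28.682 billion.

-28.7 billion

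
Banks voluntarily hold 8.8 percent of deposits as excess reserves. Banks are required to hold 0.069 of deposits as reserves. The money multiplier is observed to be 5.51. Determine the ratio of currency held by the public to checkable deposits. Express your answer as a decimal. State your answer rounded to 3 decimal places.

0.030

Using m = 5.51. From m = (1 + c)/(c + rr + e), rearranging gives 1 + c = m·(c + rr + e), so c·(1 − m) = m·(rr + e) − 1.
Hence c = [m·(rr + e) − 1]/(1 − m) = [5.51 × (0.069 + 0.088) − 1] / (1 − 5.51) ≈ 0.029918.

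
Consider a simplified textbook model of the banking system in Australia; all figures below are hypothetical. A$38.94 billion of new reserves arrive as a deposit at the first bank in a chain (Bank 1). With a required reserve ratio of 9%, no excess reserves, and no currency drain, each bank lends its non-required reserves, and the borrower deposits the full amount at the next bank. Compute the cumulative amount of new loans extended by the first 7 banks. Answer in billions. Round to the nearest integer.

Bank i lends (1 − rr)^i of the original deposit: Bank 1 lends 38.94·0.9100 = 35.4354, Bank 2 lends 38.94·0.9100² ≈ 32.2462, and so on.
Summing a geometric series: total = 38.94·[0.9100·(1 − 0.9100^7) / (1 − 0.9100)] ≈ 190.2641 billion.

A$190 billion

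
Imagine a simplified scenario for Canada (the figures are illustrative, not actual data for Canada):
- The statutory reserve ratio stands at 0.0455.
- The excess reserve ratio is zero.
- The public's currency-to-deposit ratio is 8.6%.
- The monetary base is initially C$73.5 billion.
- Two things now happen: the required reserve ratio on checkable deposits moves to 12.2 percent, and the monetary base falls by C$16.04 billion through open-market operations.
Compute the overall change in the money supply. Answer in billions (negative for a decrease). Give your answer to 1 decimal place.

Before: m₁ = (1 + 0.086) / (0.0455 + 0.086) ≈ 8.2586, MB₁ = 73.5, so M₁ = 8.2586 × 73.5 = 607.0071 billion.
After: m₂ = (1 + 0.086) / (0.122 + 0.086) ≈ 5.2212, MB₂ = 73.5 − 16.04 = 57.46, so M₂ = 5.2212 × 57.46 ≈ 300.0102 billion.
ΔM = M₂ − M₁ = 300.0102 − 607.0071 = -306.9969 billion.

-307.0 billion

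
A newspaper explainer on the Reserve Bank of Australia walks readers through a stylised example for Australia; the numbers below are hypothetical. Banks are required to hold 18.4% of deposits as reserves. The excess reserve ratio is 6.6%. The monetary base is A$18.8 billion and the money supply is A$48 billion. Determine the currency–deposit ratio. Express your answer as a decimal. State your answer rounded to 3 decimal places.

Using m = M/MB = 48/18.8 ≈ 2.553191. From m = (1 + c)/(c + rr + e), rearranging gives 1 + c = m·(c + rr + e), so c·(1 − m) = m·(rr + e) − 1.
Hence c = [m·(rr + e) − 1]/(1 − m) = [2.553191 × (0.184 + 0.066) − 1] / (1 − 2.553191) ≈ 0.232877.

0.233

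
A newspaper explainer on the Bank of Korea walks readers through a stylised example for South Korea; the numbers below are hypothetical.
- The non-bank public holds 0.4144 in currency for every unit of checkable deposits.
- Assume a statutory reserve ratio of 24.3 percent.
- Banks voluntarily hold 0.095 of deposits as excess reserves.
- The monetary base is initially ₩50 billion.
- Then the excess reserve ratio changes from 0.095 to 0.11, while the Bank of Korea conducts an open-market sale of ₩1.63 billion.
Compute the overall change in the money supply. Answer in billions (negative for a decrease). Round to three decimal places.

Before: m₁ = (1 + 0.4144) / (0.243 + 0.095 + 0.4144) ≈ 1.879851, MB₁ = 50, so M₁ = 1.879851 × 50 ≈ 93.9925 billion.
After: m₂ = (1 + 0.4144) / (0.243 + 0.11 + 0.4144) ≈ 1.843107, MB₂ = 50 − 1.63 = 48.37, so M₂ = 1.843107 × 48.37 ≈ 89.1511 billion.
ΔM = M₂ − M₁ = 89.1511 − 93.9925 = -4.8414 billion.

-4.841 billion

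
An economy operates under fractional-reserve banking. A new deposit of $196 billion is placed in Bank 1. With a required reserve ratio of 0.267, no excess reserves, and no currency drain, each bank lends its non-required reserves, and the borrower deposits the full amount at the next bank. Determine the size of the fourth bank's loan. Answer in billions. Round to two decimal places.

Each bank lends a fraction (1 − rr) = 0.7330 of the deposit it receives, so Bank 4 receives 196·0.7330^3 and lends 196·0.7330^4 ≈ 56.5812 billion.

$56.58 billion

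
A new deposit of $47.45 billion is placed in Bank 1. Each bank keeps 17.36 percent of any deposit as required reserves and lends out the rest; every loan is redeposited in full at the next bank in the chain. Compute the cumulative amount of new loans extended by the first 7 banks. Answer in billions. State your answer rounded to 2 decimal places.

$166.42 billion

Bank i lends (1 − rr)^i of the original deposit: Bank 1 lends 47.45·0.8264 ≈ 39.2127, Bank 2 lends 47.45·0.8264² ≈ 32.4054, and so on.
Summing a geometric series: total = 47.45·[0.8264·(1 − 0.8264^7) / (1 − 0.8264)] ≈ 166.4217 billion.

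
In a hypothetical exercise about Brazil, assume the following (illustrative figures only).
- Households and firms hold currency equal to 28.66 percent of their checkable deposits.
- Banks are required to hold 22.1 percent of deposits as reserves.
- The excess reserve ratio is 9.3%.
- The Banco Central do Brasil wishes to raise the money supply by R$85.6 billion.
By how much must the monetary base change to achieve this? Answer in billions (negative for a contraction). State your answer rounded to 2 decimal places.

R$39.96 billion

The money multiplier is m = (1 + c) / (rr + e + c) = (1 + 0.2866) / (0.221 + 0.093 + 0.2866) ≈ 2.14219.
ΔMB = ΔM / m = (+85.6) / 2.14219 ≈ 39.9591 billion.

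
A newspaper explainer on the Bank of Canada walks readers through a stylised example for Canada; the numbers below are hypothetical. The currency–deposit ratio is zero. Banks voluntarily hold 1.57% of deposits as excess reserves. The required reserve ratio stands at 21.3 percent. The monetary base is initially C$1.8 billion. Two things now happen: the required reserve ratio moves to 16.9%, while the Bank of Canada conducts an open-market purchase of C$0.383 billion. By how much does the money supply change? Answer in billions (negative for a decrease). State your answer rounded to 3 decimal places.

C$3.949 billion

Before: m₁ = 1 / (0.213 + 0.0157) ≈ 4.37254, MB₁ = 1.8, so M₁ = 4.37254 × 1.8 ≈ 7.8706 billion.
After: m₂ = 1 / (0.169 + 0.0157) ≈ 5.41419, MB₂ = 1.8 + 0.383 = 2.183, so M₂ = 5.41419 × 2.183 ≈ 11.8192 billion.
ΔM = M₂ − M₁ = 11.8192 − 7.8706 = 3.9486 billion.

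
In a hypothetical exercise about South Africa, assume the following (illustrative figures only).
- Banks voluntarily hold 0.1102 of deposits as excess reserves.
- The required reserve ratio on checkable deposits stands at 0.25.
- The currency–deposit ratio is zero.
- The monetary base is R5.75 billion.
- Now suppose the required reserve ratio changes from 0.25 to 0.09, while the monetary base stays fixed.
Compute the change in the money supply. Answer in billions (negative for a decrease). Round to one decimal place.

R12.8 billion

Initially m₁ = 1 / (0.25 + 0.1102) ≈ 2.7762, so M₁ = 2.7762 × 5.75 ≈ 15.9631 billion.
After the change m₂ = 1 / (0.09 + 0.1102) ≈ 4.9950, so M₂ = 4.9950 × 5.75 ≈ 28.7213 billion.
ΔM = M₂ − M₁ = 28.7213 − 15.9631 = 12.7582 billion.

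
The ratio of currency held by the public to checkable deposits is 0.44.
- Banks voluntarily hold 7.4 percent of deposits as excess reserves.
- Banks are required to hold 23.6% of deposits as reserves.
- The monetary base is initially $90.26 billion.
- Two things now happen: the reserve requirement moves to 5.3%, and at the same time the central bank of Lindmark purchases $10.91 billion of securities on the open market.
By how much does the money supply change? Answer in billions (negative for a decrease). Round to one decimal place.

$83.6 billion

Before: m₁ = (1 + 0.44) / (0.236 + 0.074 + 0.44) = 1.92, MB₁ = 90.26, so M₁ = 1.92 × 90.26 = 173.2992 billion.
After: m₂ = (1 + 0.44) / (0.053 + 0.074 + 0.44) ≈ 2.53968, MB₂ = 90.26 + 10.91 = 101.17, so M₂ = 2.53968 × 101.17 ≈ 256.9394 billion.
ΔM = M₂ − M₁ = 256.9394 − 173.2992 = 83.6402 billion.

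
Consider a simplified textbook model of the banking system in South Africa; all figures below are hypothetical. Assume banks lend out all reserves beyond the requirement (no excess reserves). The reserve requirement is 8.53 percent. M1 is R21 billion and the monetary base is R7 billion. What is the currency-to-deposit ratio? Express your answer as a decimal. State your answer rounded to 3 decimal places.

Using m = M/MB = 21/7 = 3.000000. From m = (1 + c)/(c + rr + e), rearranging gives 1 + c = m·(c + rr + e), so c·(1 − m) = m·(rr + e) − 1.
Hence c = [m·(rr + e) − 1]/(1 − m) = [3.000000 × (0.0853 + 0) − 1] / (1 − 3.000000) = 0.372050.

0.372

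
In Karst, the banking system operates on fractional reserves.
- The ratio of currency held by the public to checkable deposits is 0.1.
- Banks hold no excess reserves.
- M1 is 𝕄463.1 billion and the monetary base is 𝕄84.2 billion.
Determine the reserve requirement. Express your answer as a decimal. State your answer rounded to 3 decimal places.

Using m = M/MB = 463.1/84.2 = 5.500000. Since m = (1 + c)/(c + rr + e), the denominator satisfies c + rr + e = (1 + c)/m = (1 + 0.1) / 5.500000 = 0.200000.
With c = 0.1 and e = 0, the reserve requirement is 0.200000 − 0.1 − 0 = 0.1.

0.100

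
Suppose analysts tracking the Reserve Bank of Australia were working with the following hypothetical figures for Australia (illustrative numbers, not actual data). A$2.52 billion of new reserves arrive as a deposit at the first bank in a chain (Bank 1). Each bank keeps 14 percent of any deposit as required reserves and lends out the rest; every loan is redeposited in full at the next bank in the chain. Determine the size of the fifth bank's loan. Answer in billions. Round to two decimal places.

Each bank lends a fraction (1 − rr) = 0.8600 of the deposit it receives, so Bank 5 receives 2.52·0.8600^4 and lends 2.52·0.8600^5 ≈ 1.1855 billion.

A$1.19 billion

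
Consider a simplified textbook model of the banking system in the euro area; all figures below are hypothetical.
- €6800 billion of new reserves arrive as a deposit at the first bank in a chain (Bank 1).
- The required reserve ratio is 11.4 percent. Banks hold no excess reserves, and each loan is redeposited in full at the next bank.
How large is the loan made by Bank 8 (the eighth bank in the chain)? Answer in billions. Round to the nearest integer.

Each bank lends a fraction (1 − rr) = 0.8860 of the deposit it receives, so Bank 8 receives 6800·0.8860^7 and lends 6800·0.8860^8 ≈ 2582.1335 billion.

€2582 billion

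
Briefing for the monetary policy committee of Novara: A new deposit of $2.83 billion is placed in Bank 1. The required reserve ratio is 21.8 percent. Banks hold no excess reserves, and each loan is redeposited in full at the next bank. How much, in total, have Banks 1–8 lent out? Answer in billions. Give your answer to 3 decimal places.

$8.732 billion

Bank i lends (1 − rr)^i of the original deposit: Bank 1 lends 2.83·0.7820 ≈ 2.2131, Bank 2 lends 2.83·0.7820² ≈ 1.7306, and so on.
Summing a geometric series: total = 2.83·[0.7820·(1 − 0.7820^8) / (1 − 0.7820)] ≈ 8.7320 billion.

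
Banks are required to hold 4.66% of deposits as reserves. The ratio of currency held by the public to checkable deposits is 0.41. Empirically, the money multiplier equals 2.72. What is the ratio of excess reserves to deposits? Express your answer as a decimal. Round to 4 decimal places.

Using m = 2.72. Since m = (1 + c)/(c + rr + e), the denominator satisfies c + rr + e = (1 + c)/m = (1 + 0.41) / 2.72 ≈ 0.518382.
With c = 0.41 and rr = 0.0466, the ratio of excess reserves to deposits is 0.518382 − 0.41 − 0.0466 = 0.061782.

0.0618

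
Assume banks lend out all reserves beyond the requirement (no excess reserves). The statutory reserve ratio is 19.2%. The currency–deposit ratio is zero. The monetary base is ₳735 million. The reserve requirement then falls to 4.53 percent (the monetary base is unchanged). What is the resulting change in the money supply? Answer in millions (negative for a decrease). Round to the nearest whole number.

Initially m₁ = 1 / (0.192) ≈ 5.2083, so M₁ = 5.2083 × 735 = 3828.1005 million.
After the change m₂ = 1 / (0.0453) ≈ 22.0751, so M₂ = 22.0751 × 735 = 16225.1985 million.
ΔM = M₂ − M₁ = 16225.1985 − 3828.1005 = 12397.098 million.

₳12397 million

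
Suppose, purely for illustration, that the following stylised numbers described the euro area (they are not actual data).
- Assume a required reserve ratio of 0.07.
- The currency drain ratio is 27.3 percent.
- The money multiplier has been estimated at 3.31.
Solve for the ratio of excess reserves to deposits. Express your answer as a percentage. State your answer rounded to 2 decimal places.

Using m = 3.31. Since m = (1 + c)/(c + rr + e), the denominator satisfies c + rr + e = (1 + c)/m = (1 + 0.273) / 3.31 ≈ 0.384592.
With c = 0.273 and rr = 0.07, the ratio of excess reserves to deposits is 0.384592 − 0.273 − 0.07 = 0.041592.

4.16%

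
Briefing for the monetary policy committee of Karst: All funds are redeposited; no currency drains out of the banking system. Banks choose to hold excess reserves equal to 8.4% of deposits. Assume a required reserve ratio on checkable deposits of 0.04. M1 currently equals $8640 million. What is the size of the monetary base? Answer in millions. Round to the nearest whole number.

$1071 million

The money multiplier is m = 1 / (rr + e) = 1 / (0.04 + 0.084) ≈ 8.06452.
MB = M / m = 8640 / 8.06452 ≈ 1071.3595 million.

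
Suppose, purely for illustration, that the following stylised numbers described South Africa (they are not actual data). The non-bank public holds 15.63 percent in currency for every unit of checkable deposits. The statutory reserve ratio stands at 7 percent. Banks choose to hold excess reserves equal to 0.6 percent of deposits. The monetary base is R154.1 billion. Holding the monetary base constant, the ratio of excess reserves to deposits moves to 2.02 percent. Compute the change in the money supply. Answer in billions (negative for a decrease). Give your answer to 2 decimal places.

Initially m₁ = (1 + 0.1563) / (0.07 + 0.006 + 0.1563) ≈ 4.977615, so M₁ = 4.977615 × 154.1 ≈ 767.0505 billion.
After the change m₂ = (1 + 0.1563) / (0.07 + 0.0202 + 0.1563) ≈ 4.690872, so M₂ = 4.690872 × 154.1 ≈ 722.8634 billion.
ΔM = M₂ − M₁ = 722.8634 − 767.0505 = -44.1871 billion.

-44.19 billion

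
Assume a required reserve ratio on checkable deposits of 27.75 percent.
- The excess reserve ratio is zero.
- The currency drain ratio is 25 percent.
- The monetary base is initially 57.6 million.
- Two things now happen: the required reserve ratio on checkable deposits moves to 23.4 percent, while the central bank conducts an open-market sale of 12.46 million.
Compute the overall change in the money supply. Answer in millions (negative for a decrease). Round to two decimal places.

Before: m₁ = (1 + 0.25) / (0.2775 + 0.25) ≈ 2.36967, MB₁ = 57.6, so M₁ = 2.36967 × 57.6 ≈ 136.493 million.
After: m₂ = (1 + 0.25) / (0.234 + 0.25) ≈ 2.58264, MB₂ = 57.6 − 12.46 = 45.14, so M₂ = 2.58264 × 45.14 ≈ 116.5804 million.
ΔM = M₂ − M₁ = 116.5804 − 136.493 = -19.9126 million.

-19.91 million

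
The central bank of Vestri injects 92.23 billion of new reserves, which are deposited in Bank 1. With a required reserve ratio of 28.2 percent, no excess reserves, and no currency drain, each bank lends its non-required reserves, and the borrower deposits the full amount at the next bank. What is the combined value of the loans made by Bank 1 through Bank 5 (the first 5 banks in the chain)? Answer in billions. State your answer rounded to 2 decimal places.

190.02 billion

Bank i lends (1 − rr)^i of the original deposit: Bank 1 lends 92.23·0.7180 ≈ 66.2211, Bank 2 lends 92.23·0.7180² ≈ 47.5468, and so on.
Summing a geometric series: total = 92.23·[0.7180·(1 − 0.7180^5) / (1 − 0.7180)] ≈ 190.0173 billion.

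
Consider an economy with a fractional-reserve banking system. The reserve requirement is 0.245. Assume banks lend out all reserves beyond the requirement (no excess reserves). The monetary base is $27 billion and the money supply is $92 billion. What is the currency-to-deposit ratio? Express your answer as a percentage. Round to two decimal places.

6.86%

Using m = M/MB = 92/27 ≈ 3.407407. From m = (1 + c)/(c + rr + e), rearranging gives 1 + c = m·(c + rr + e), so c·(1 − m) = m·(rr + e) − 1.
Hence c = [m·(rr + e) − 1]/(1 − m) = [3.407407 × (0.245 + 0) − 1] / (1 − 3.407407) ≈ 0.068615.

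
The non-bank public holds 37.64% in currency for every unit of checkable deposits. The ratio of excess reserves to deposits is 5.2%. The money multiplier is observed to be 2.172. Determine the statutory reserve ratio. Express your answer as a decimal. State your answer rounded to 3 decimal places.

Using m = 2.172. Since m = (1 + c)/(c + rr + e), the denominator satisfies c + rr + e = (1 + c)/m = (1 + 0.3764) / 2.172 ≈ 0.633702.
With c = 0.3764 and e = 0.052, the statutory reserve ratio is 0.633702 − 0.3764 − 0.052 = 0.205302.

0.205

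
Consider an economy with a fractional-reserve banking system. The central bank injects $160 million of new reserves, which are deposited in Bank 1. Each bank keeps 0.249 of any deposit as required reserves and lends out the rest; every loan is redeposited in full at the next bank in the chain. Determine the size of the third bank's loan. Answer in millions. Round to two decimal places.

$67.77 million

Each bank lends a fraction (1 − rr) = 0.7510 of the deposit it receives, so Bank 3 receives 160·0.7510^2 and lends 160·0.7510^3 ≈ 67.7704 million.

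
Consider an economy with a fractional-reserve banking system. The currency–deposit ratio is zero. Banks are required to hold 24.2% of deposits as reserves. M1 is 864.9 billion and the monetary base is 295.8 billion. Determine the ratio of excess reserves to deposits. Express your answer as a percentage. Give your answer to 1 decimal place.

Using m = M/MB = 864.9/295.8 ≈ 2.923935. Since m = (1 + c)/(c + rr + e), the denominator satisfies c + rr + e = (1 + c)/m = (1 + 0) / 2.923935 ≈ 0.342005.
With c = 0 and rr = 0.242, the ratio of excess reserves to deposits is 0.342005 − 0 − 0.242 = 0.100005.

10.0%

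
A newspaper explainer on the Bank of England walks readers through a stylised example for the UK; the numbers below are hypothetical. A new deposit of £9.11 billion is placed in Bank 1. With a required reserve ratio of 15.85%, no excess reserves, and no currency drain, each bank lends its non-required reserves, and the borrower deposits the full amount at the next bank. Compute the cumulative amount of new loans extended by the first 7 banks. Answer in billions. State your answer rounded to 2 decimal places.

Bank i lends (1 − rr)^i of the original deposit: Bank 1 lends 9.11·0.8415 ≈ 7.6661, Bank 2 lends 9.11·0.8415² ≈ 6.4510, and so on.
Summing a geometric series: total = 9.11·[0.8415·(1 − 0.8415^7) / (1 − 0.8415)] ≈ 33.9145 billion.

£33.91 billion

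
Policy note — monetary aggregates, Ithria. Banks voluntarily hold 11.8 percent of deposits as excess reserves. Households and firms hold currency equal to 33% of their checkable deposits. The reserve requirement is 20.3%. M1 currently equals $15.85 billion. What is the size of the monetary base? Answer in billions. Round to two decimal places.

$7.76 billion

The money multiplier is m = (1 + c) / (rr + e + c) = (1 + 0.33) / (0.203 + 0.118 + 0.33) ≈ 2.04301.
MB = M / m = 15.85 / 2.04301 ≈ 7.7582 billion.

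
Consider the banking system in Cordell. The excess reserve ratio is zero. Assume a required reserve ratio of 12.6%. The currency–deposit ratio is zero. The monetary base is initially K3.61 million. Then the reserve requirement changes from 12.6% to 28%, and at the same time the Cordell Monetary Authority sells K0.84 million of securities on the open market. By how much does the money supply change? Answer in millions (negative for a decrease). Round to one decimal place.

Before: m₁ = 1 / (0.126) ≈ 7.9365, MB₁ = 3.61, so M₁ = 7.9365 × 3.61 ≈ 28.6508 million.
After: m₂ = 1 / (0.28) ≈ 3.5714, MB₂ = 3.61 − 0.84 = 2.77, so M₂ = 3.5714 × 2.77 ≈ 9.8928 million.
ΔM = M₂ − M₁ = 9.8928 − 28.6508 = -18.758 million.

-18.8 million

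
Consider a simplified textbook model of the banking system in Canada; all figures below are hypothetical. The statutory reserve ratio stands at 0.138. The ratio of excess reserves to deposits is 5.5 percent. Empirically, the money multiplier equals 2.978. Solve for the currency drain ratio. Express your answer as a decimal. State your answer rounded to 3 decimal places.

0.215

Using m = 2.978. From m = (1 + c)/(c + rr + e), rearranging gives 1 + c = m·(c + rr + e), so c·(1 − m) = m·(rr + e) − 1.
Hence c = [m·(rr + e) − 1]/(1 − m) = [2.978 × (0.138 + 0.055) − 1] / (1 − 2.978) ≈ 0.214988.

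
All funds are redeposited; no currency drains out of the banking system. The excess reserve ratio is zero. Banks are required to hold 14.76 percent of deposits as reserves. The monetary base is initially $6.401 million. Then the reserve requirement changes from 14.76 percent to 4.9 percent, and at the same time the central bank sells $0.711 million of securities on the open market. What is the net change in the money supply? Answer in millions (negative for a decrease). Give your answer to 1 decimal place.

$72.8 million

Before: m₁ = 1 / (0.1476) ≈ 6.7751, MB₁ = 6.401, so M₁ = 6.7751 × 6.401 ≈ 43.3674 million.
After: m₂ = 1 / (0.049) ≈ 20.4082, MB₂ = 6.401 − 0.711 = 5.69, so M₂ = 20.4082 × 5.69 ≈ 116.1227 million.
ΔM = M₂ − M₁ = 116.1227 − 43.3674 = 72.7553 million.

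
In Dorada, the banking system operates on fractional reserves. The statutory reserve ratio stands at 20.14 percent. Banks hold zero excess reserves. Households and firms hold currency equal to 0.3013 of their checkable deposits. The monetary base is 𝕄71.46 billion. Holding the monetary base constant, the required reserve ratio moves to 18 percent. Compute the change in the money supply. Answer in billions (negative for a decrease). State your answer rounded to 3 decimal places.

𝕄8.225 billion

Initially m₁ = (1 + 0.3013) / (0.2014 + 0.3013) ≈ 2.588621, so M₁ = 2.588621 × 71.46 ≈ 184.9829 billion.
After the change m₂ = (1 + 0.3013) / (0.18 + 0.3013) ≈ 2.703719, so M₂ = 2.703719 × 71.46 ≈ 193.2078 billion.
ΔM = M₂ − M₁ = 193.2078 − 184.9829 = 8.2249 billion.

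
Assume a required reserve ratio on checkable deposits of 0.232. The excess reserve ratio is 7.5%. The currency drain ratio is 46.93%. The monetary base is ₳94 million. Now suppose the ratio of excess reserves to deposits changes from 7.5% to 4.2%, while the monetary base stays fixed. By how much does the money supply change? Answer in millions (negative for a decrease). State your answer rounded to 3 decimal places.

₳7.899 million

Initially m₁ = (1 + 0.4693) / (0.232 + 0.075 + 0.4693) ≈ 1.892696, so M₁ = 1.892696 × 94 ≈ 177.9134 million.
After the change m₂ = (1 + 0.4693) / (0.232 + 0.042 + 0.4693) ≈ 1.976725, so M₂ = 1.976725 × 94 ≈ 185.8122 million.
ΔM = M₂ − M₁ = 185.8122 − 177.9134 = 7.8988 million.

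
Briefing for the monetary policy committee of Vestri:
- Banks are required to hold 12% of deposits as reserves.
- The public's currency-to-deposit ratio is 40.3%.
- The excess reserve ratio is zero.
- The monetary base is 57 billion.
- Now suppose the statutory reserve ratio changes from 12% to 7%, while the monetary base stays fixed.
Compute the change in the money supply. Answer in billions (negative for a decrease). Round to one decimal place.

16.2 billion

Initially m₁ = (1 + 0.403) / (0.12 + 0.403) ≈ 2.6826, so M₁ = 2.6826 × 57 = 152.9082 billion.
After the change m₂ = (1 + 0.403) / (0.07 + 0.403) ≈ 2.9662, so M₂ = 2.9662 × 57 = 169.0734 billion.
ΔM = M₂ − M₁ = 169.0734 − 152.9082 = 16.1652 billion.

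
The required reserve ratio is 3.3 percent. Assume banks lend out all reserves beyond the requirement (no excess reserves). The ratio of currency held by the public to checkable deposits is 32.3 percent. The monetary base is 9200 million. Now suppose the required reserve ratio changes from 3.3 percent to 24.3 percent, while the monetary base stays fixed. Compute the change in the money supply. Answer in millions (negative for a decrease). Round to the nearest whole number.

Initially m₁ = (1 + 0.323) / (0.033 + 0.323) ≈ 3.71629, so M₁ = 3.71629 × 9200 = 34189.868 million.
After the change m₂ = (1 + 0.323) / (0.243 + 0.323) ≈ 2.33746, so M₂ = 2.33746 × 9200 = 21504.632 million.
ΔM = M₂ − M₁ = 21504.632 − 34189.868 = -12685.236 million.

-12685 million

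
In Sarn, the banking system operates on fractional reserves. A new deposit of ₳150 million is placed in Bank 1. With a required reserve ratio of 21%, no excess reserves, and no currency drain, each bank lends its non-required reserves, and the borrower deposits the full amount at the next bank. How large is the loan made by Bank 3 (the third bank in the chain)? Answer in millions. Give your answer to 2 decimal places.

Each bank lends a fraction (1 − rr) = 0.7900 of the deposit it receives, so Bank 3 receives 150·0.7900^2 and lends 150·0.7900^3 ≈ 73.9559 million.

₳73.96 million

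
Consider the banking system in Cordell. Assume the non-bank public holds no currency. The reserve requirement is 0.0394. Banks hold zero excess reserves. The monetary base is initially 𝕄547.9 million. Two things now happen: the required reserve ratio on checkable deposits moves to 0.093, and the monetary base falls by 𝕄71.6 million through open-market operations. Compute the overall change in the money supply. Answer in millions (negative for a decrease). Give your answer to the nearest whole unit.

-8785 million

Before: m₁ = 1 / (0.0394) ≈ 25.3807, MB₁ = 547.9, so M₁ = 25.3807 × 547.9 ≈ 13906.0855 million.
After: m₂ = 1 / (0.093) ≈ 10.7527, MB₂ = 547.9 − 71.6 = 476.3, so M₂ = 10.7527 × 476.3 ≈ 5121.511 million.
ΔM = M₂ − M₁ = 5121.511 − 13906.0855 = -8784.5745 million.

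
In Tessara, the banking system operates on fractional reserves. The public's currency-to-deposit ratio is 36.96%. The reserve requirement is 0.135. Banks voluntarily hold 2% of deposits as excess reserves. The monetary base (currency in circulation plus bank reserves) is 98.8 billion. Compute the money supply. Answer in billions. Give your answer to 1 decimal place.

257.9 billion

The money multiplier is m = (1 + c) / (rr + e + c) = (1 + 0.3696) / (0.135 + 0.02 + 0.3696) ≈ 2.6108.
So M = m × MB = 2.6108 × 98.8 ≈ 257.947 billion.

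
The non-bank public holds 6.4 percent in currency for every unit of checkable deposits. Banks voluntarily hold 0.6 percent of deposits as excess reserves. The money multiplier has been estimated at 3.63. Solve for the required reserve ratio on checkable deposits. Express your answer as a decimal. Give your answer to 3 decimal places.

0.223

Using m = 3.63. Since m = (1 + c)/(c + rr + e), the denominator satisfies c + rr + e = (1 + c)/m = (1 + 0.064) / 3.63 ≈ 0.293113.
With c = 0.064 and e = 0.006, the required reserve ratio on checkable deposits is 0.293113 − 0.064 − 0.006 = 0.223113.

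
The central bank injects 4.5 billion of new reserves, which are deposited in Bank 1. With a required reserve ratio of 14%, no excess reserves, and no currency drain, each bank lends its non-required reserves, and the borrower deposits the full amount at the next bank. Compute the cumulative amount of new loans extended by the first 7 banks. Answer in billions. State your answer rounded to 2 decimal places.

Bank i lends (1 − rr)^i of the original deposit: Bank 1 lends 4.5·0.8600 = 3.8700, Bank 2 lends 4.5·0.8600² = 3.3282, and so on.
Summing a geometric series: total = 4.5·[0.8600·(1 − 0.8600^7) / (1 − 0.8600)] ≈ 18.0251 billion.

18.03 billion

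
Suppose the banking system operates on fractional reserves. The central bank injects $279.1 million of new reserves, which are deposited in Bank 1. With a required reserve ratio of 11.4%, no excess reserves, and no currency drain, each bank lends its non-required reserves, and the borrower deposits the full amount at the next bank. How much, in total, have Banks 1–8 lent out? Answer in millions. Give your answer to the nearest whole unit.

$1345 million

Bank i lends (1 − rr)^i of the original deposit: Bank 1 lends 279.1·0.8860 = 247.2826, Bank 2 lends 279.1·0.8860² ≈ 219.0924, and so on.
Summing a geometric series: total = 279.1·[0.8860·(1 − 0.8860^8) / (1 − 0.8860)] ≈ 1345.4657 million.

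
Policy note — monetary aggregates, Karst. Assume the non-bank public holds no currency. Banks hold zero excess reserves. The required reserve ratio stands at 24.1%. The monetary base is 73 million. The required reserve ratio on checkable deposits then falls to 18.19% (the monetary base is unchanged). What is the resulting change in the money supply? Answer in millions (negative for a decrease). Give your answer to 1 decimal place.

98.4 million

Initially m₁ = 1 / (0.241) ≈ 4.1494, so M₁ = 4.1494 × 73 = 302.9062 million.
After the change m₂ = 1 / (0.1819) ≈ 5.4975, so M₂ = 5.4975 × 73 = 401.3175 million.
ΔM = M₂ − M₁ = 401.3175 − 302.9062 = 98.4113 million.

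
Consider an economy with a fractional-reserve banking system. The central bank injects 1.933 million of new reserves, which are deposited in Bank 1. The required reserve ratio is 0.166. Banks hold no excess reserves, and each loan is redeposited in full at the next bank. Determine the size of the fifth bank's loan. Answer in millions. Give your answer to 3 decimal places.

0.780 million

Each bank lends a fraction (1 − rr) = 0.8340 of the deposit it receives, so Bank 5 receives 1.933·0.8340^4 and lends 1.933·0.8340^5 ≈ 0.7799 million.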